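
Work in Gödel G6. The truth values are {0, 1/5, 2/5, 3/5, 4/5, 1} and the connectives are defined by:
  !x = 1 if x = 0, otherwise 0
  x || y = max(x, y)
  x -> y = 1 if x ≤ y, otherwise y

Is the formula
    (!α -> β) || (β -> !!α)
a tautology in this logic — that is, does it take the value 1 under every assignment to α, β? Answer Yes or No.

Counterexample: take α = 0, β = 1/5.
!α = !0 = 1
!α -> β = 1 -> 1/5 = 1/5
!α = !0 = 1
!!α = !1 = 0
β -> !!α = 1/5 -> 0 = 0
(!α -> β) || (β -> !!α) = 1/5 || 0 = 1/5
This gives 1/5 ≠ 1.

No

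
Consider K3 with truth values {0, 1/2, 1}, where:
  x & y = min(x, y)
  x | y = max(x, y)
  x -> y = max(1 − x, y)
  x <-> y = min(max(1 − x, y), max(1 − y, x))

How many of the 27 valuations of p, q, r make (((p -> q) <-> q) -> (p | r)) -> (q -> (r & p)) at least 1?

12

value 1: 12 assignments (counts)
value 1/2: 13 assignments
value 0: 2 assignments
So 12 of the 27 assignments meet the threshold.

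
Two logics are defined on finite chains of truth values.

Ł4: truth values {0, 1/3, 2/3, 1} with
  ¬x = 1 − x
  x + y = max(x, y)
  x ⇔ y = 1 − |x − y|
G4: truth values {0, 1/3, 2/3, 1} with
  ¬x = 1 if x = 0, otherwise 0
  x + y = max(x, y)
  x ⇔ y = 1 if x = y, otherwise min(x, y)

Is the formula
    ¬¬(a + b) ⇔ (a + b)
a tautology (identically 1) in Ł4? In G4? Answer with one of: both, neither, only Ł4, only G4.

In Ł4: every assignment gives 1 — tautology.
In G4: at a = 0, b = 1/3 the value is 1/3 — not a tautology.

only Ł4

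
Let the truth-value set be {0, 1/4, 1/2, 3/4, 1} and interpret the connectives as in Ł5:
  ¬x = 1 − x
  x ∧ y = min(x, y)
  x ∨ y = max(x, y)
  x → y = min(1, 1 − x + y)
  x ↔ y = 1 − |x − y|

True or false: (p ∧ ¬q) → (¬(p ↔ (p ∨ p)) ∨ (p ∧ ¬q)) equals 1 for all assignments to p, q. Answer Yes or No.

At p = 1/4, q = 1/2, for instance:
¬q = ¬1/2 = 1/2
p ∧ ¬q = 1/4 ∧ 1/2 = 1/4
p ∨ p = 1/4 ∨ 1/4 = 1/4
p ↔ (p ∨ p) = 1/4 ↔ 1/4 = 1
¬(p ↔ (p ∨ p)) = ¬1 = 0
¬(p ↔ (p ∨ p)) ∨ (p ∧ ¬q) = 0 ∨ 1/4 = 1/4
(p ∧ ¬q) → (¬(p ↔ (p ∨ p)) ∨ (p ∧ ¬q)) = 1/4 → 1/4 = 1
and checking the remaining 24 assignments likewise gives ≥ 1 in every case.

Yes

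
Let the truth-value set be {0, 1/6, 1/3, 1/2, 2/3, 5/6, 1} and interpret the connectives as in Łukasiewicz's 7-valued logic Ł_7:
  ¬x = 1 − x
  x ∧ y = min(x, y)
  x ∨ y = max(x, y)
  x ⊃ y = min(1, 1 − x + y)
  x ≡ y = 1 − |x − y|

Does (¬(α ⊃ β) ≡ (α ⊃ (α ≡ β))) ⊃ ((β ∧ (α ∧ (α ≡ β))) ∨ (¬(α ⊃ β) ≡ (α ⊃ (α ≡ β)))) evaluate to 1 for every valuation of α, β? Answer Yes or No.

At α = 1/2, β = 1, for instance:
α ⊃ β = 1/2 ⊃ 1 = 1
¬(α ⊃ β) = ¬1 = 0
α ≡ β = 1/2 ≡ 1 = 1/2
α ⊃ (α ≡ β) = 1/2 ⊃ 1/2 = 1
¬(α ⊃ β) ≡ (α ⊃ (α ≡ β)) = 0 ≡ 1 = 0
α ≡ β = 1/2 ≡ 1 = 1/2
α ∧ (α ≡ β) = 1/2 ∧ 1/2 = 1/2
β ∧ (α ∧ (α ≡ β)) = 1 ∧ 1/2 = 1/2
(β ∧ (α ∧ (α ≡ β))) ∨ (¬(α ⊃ β) ≡ (α ⊃ (α ≡ β))) = 1/2 ∨ 0 = 1/2
(¬(α ⊃ β) ≡ (α ⊃ (α ≡ β))) ⊃ ((β ∧ (α ∧ (α ≡ β))) ∨ (¬(α ⊃ β) ≡ (α ⊃ (α ≡ β)))) = 0 ⊃ 1/2 = 1
and checking the remaining 48 assignments likewise gives ≥ 1 in every case.

Yes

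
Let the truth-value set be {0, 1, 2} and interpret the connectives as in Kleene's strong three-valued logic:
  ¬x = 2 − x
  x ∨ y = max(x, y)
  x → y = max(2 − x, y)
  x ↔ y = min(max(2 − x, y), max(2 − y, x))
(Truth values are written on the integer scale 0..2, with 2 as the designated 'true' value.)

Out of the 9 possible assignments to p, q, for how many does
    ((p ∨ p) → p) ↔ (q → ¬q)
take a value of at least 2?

p = 0, q = 0 ↦ 2  ≥
p = 0, q = 1 ↦ 1  <
p = 0, q = 2 ↦ 0  <
p = 1, q = 0 ↦ 1  <
p = 1, q = 1 ↦ 1  <
p = 1, q = 2 ↦ 1  <
p = 2, q = 0 ↦ 2  ≥
p = 2, q = 1 ↦ 1  <
p = 2, q = 2 ↦ 0  <
So 2 of the 9 assignments meet the threshold.

2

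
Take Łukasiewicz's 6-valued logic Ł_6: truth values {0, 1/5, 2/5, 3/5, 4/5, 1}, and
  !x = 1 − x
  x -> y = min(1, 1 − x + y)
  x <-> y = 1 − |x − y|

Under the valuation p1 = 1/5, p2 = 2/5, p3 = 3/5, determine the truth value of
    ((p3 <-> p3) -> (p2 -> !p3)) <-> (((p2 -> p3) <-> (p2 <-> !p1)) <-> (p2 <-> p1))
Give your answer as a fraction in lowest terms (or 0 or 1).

4/5

p3 <-> p3 = 3/5 <-> 3/5 = 1
!p3 = !3/5 = 2/5
p2 -> !p3 = 2/5 -> 2/5 = 1
(p3 <-> p3) -> (p2 -> !p3) = 1 -> 1 = 1
p2 -> p3 = 2/5 -> 3/5 = 1
!p1 = !1/5 = 4/5
p2 <-> !p1 = 2/5 <-> 4/5 = 3/5
(p2 -> p3) <-> (p2 <-> !p1) = 1 <-> 3/5 = 3/5
p2 <-> p1 = 2/5 <-> 1/5 = 4/5
((p2 -> p3) <-> (p2 <-> !p1)) <-> (p2 <-> p1) = 3/5 <-> 4/5 = 4/5
((p3 <-> p3) -> (p2 -> !p3)) <-> (((p2 -> p3) <-> (p2 <-> !p1)) <-> (p2 <-> p1)) = 1 <-> 4/5 = 4/5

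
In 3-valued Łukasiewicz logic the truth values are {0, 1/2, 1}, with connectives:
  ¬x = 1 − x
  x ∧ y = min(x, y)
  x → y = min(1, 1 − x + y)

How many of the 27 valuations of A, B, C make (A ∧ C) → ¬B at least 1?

22

value 1: 22 assignments (counts)
value 1/2: 4 assignments
value 0: 1 assignment
So 22 of the 27 assignments meet the threshold.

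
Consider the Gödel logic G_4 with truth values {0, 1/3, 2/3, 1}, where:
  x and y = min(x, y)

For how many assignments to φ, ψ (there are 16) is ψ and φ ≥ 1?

1

φ = 0, ψ = 0 ↦ 0  <
φ = 0, ψ = 1/3 ↦ 0  <
φ = 0, ψ = 2/3 ↦ 0  <
φ = 0, ψ = 1 ↦ 0  <
φ = 1/3, ψ = 0 ↦ 0  <
φ = 1/3, ψ = 1/3 ↦ 1/3  <
φ = 1/3, ψ = 2/3 ↦ 1/3  <
φ = 1/3, ψ = 1 ↦ 1/3  <
φ = 2/3, ψ = 0 ↦ 0  <
φ = 2/3, ψ = 1/3 ↦ 1/3  <
φ = 2/3, ψ = 2/3 ↦ 2/3  <
φ = 2/3, ψ = 1 ↦ 2/3  <
φ = 1, ψ = 0 ↦ 0  <
φ = 1, ψ = 1/3 ↦ 1/3  <
φ = 1, ψ = 2/3 ↦ 2/3  <
φ = 1, ψ = 1 ↦ 1  ≥
So 1 of the 16 assignments meets the threshold.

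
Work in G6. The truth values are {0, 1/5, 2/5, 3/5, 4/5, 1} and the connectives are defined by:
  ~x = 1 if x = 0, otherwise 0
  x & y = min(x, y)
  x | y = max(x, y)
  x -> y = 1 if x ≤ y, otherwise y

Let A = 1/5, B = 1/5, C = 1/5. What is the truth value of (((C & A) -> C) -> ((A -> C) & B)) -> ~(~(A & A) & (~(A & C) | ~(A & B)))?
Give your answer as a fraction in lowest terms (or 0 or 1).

1

C & A = 1/5 & 1/5 = 1/5
(C & A) -> C = 1/5 -> 1/5 = 1
A -> C = 1/5 -> 1/5 = 1
(A -> C) & B = 1 & 1/5 = 1/5
((C & A) -> C) -> ((A -> C) & B) = 1 -> 1/5 = 1/5
A & A = 1/5 & 1/5 = 1/5
~(A & A) = ~1/5 = 0
A & C = 1/5 & 1/5 = 1/5
~(A & C) = ~1/5 = 0
A & B = 1/5 & 1/5 = 1/5
~(A & B) = ~1/5 = 0
~(A & C) | ~(A & B) = 0 | 0 = 0
~(A & A) & (~(A & C) | ~(A & B)) = 0 & 0 = 0
~(~(A & A) & (~(A & C) | ~(A & B))) = ~0 = 1
(((C & A) -> C) -> ((A -> C) & B)) -> ~(~(A & A) & (~(A & C) | ~(A & B))) = 1/5 -> 1 = 1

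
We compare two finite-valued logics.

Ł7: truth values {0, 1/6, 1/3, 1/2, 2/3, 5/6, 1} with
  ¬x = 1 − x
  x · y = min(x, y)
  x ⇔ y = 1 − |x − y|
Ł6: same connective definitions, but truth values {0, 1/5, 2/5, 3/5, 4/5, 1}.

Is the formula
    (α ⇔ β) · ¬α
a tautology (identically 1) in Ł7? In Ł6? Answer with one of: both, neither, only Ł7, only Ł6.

neither

In Ł7: at α = 0, β = 1/6 the value is 5/6 — not a tautology.
In Ł6: at α = 0, β = 1/5 the value is 4/5 — not a tautology.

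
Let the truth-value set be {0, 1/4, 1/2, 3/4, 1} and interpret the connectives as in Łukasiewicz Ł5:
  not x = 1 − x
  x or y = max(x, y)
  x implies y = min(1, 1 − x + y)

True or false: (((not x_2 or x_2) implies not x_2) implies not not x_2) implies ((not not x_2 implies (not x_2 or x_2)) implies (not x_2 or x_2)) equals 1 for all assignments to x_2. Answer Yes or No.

No

Counterexample: take x_2 = 3/4.
not x_2 = not 3/4 = 1/4
not x_2 or x_2 = 1/4 or 3/4 = 3/4
not x_2 = not 3/4 = 1/4
(not x_2 or x_2) implies not x_2 = 3/4 implies 1/4 = 1/2
not x_2 = not 3/4 = 1/4
not not x_2 = not 1/4 = 3/4
((not x_2 or x_2) implies not x_2) implies not not x_2 = 1/2 implies 3/4 = 1
not x_2 = not 3/4 = 1/4
not not x_2 = not 1/4 = 3/4
not x_2 = not 3/4 = 1/4
not x_2 or x_2 = 1/4 or 3/4 = 3/4
not not x_2 implies (not x_2 or x_2) = 3/4 implies 3/4 = 1
not x_2 = not 3/4 = 1/4
not x_2 or x_2 = 1/4 or 3/4 = 3/4
(not not x_2 implies (not x_2 or x_2)) implies (not x_2 or x_2) = 1 implies 3/4 = 3/4
(((not x_2 or x_2) implies not x_2) implies not not x_2) implies ((not not x_2 implies (not x_2 or x_2)) implies (not x_2 or x_2)) = 1 implies 3/4 = 3/4
This gives 3/4 ≠ 1.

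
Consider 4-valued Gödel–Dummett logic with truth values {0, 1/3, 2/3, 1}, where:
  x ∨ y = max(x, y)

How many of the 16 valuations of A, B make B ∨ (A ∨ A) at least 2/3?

12

A = 0, B = 0 ↦ 0  <
A = 0, B = 1/3 ↦ 1/3  <
A = 0, B = 2/3 ↦ 2/3  ≥
A = 0, B = 1 ↦ 1  ≥
A = 1/3, B = 0 ↦ 1/3  <
A = 1/3, B = 1/3 ↦ 1/3  <
A = 1/3, B = 2/3 ↦ 2/3  ≥
A = 1/3, B = 1 ↦ 1  ≥
A = 2/3, B = 0 ↦ 2/3  ≥
A = 2/3, B = 1/3 ↦ 2/3  ≥
A = 2/3, B = 2/3 ↦ 2/3  ≥
A = 2/3, B = 1 ↦ 1  ≥
A = 1, B = 0 ↦ 1  ≥
A = 1, B = 1/3 ↦ 1  ≥
A = 1, B = 2/3 ↦ 1  ≥
A = 1, B = 1 ↦ 1  ≥
So 12 of the 16 assignments meet the threshold.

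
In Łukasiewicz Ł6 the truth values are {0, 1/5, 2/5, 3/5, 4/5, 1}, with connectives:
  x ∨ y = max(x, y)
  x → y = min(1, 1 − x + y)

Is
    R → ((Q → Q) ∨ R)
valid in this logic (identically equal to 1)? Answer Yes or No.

At Q = 3/5, R = 4/5, for instance:
Q → Q = 3/5 → 3/5 = 1
(Q → Q) ∨ R = 1 ∨ 4/5 = 1
R → ((Q → Q) ∨ R) = 4/5 → 1 = 1
and checking the remaining 35 assignments likewise gives ≥ 1 in every case.

Yes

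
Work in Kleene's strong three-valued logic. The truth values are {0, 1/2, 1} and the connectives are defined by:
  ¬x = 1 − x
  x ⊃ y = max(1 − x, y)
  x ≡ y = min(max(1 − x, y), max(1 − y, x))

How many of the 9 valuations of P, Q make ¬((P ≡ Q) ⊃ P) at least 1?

P = 0, Q = 0 ↦ 1  ≥
P = 0, Q = 1/2 ↦ 1/2  <
P = 0, Q = 1 ↦ 0  <
P = 1/2, Q = 0 ↦ 1/2  <
P = 1/2, Q = 1/2 ↦ 1/2  <
P = 1/2, Q = 1 ↦ 1/2  <
P = 1, Q = 0 ↦ 0  <
P = 1, Q = 1/2 ↦ 0  <
P = 1, Q = 1 ↦ 0  <
So 1 of the 9 assignments meets the threshold.

1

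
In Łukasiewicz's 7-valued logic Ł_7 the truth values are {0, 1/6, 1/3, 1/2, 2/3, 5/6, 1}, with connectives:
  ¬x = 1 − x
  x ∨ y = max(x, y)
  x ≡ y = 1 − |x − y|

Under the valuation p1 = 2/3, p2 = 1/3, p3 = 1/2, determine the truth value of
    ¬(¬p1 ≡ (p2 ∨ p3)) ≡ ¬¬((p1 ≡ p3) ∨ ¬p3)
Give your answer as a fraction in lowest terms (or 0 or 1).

¬p1 = ¬2/3 = 1/3
p2 ∨ p3 = 1/3 ∨ 1/2 = 1/2
¬p1 ≡ (p2 ∨ p3) = 1/3 ≡ 1/2 = 5/6
¬(¬p1 ≡ (p2 ∨ p3)) = ¬5/6 = 1/6
p1 ≡ p3 = 2/3 ≡ 1/2 = 5/6
¬p3 = ¬1/2 = 1/2
(p1 ≡ p3) ∨ ¬p3 = 5/6 ∨ 1/2 = 5/6
¬((p1 ≡ p3) ∨ ¬p3) = ¬5/6 = 1/6
¬¬((p1 ≡ p3) ∨ ¬p3) = ¬1/6 = 5/6
¬(¬p1 ≡ (p2 ∨ p3)) ≡ ¬¬((p1 ≡ p3) ∨ ¬p3) = 1/6 ≡ 5/6 = 1/3

1/3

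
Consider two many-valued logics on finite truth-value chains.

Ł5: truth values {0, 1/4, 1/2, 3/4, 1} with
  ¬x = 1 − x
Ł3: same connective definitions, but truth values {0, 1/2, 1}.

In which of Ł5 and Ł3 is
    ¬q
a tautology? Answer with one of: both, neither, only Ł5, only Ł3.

In Ł5: at q = 1/4 the value is 3/4 — not a tautology.
In Ł3: at q = 1/2 the value is 1/2 — not a tautology.

neither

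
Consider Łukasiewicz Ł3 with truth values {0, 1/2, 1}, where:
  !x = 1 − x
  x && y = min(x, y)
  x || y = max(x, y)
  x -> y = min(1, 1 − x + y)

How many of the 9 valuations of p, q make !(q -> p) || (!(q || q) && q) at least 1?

p = 0, q = 0 ↦ 0  <
p = 0, q = 1/2 ↦ 1/2  <
p = 0, q = 1 ↦ 1  ≥
p = 1/2, q = 0 ↦ 0  <
p = 1/2, q = 1/2 ↦ 1/2  <
p = 1/2, q = 1 ↦ 1/2  <
p = 1, q = 0 ↦ 0  <
p = 1, q = 1/2 ↦ 1/2  <
p = 1, q = 1 ↦ 0  <
So 1 of the 9 assignments meets the threshold.

1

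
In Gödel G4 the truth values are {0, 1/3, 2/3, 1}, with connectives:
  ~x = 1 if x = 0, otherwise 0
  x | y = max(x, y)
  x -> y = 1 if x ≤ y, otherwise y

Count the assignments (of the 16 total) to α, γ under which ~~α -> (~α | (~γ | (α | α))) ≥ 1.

α = 0, γ = 0 ↦ 1  ≥
α = 0, γ = 1/3 ↦ 1  ≥
α = 0, γ = 2/3 ↦ 1  ≥
α = 0, γ = 1 ↦ 1  ≥
α = 1/3, γ = 0 ↦ 1  ≥
α = 1/3, γ = 1/3 ↦ 1/3  <
α = 1/3, γ = 2/3 ↦ 1/3  <
α = 1/3, γ = 1 ↦ 1/3  <
α = 2/3, γ = 0 ↦ 1  ≥
α = 2/3, γ = 1/3 ↦ 2/3  <
α = 2/3, γ = 2/3 ↦ 2/3  <
α = 2/3, γ = 1 ↦ 2/3  <
α = 1, γ = 0 ↦ 1  ≥
α = 1, γ = 1/3 ↦ 1  ≥
α = 1, γ = 2/3 ↦ 1  ≥
α = 1, γ = 1 ↦ 1  ≥
So 10 of the 16 assignments meet the threshold.

10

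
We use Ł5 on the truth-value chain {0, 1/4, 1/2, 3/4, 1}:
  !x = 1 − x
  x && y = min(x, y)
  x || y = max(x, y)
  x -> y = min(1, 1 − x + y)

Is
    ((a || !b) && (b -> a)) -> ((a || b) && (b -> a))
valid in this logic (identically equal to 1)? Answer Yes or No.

Counterexample: take a = 0, b = 0.
!b = !0 = 1
a || !b = 0 || 1 = 1
b -> a = 0 -> 0 = 1
(a || !b) && (b -> a) = 1 && 1 = 1
a || b = 0 || 0 = 0
b -> a = 0 -> 0 = 1
(a || b) && (b -> a) = 0 && 1 = 0
((a || !b) && (b -> a)) -> ((a || b) && (b -> a)) = 1 -> 0 = 0
This gives 0 ≠ 1.

No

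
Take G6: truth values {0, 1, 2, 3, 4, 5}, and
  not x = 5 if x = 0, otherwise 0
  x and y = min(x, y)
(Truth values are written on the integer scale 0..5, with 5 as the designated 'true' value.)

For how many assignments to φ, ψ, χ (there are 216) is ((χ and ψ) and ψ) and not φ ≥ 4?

value 5: 1 assignment (counts)
value 4: 3 assignments (counts)
value 3: 5 assignments
value 2: 7 assignments
value 1: 9 assignments
value 0: 191 assignments
So 4 of the 216 assignments meet the threshold.

4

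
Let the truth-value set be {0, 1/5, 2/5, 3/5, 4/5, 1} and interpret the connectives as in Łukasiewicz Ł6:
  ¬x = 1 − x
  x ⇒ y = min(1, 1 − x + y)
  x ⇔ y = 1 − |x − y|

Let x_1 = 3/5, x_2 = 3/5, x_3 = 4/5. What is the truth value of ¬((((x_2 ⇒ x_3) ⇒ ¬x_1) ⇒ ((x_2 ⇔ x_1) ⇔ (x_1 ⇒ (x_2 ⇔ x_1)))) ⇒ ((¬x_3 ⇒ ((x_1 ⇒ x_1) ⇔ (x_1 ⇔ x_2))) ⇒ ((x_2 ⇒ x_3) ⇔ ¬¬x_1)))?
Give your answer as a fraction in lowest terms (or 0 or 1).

2/5

x_2 ⇒ x_3 = 3/5 ⇒ 4/5 = 1
¬x_1 = ¬3/5 = 2/5
(x_2 ⇒ x_3) ⇒ ¬x_1 = 1 ⇒ 2/5 = 2/5
x_2 ⇔ x_1 = 3/5 ⇔ 3/5 = 1
x_2 ⇔ x_1 = 3/5 ⇔ 3/5 = 1
x_1 ⇒ (x_2 ⇔ x_1) = 3/5 ⇒ 1 = 1
(x_2 ⇔ x_1) ⇔ (x_1 ⇒ (x_2 ⇔ x_1)) = 1 ⇔ 1 = 1
((x_2 ⇒ x_3) ⇒ ¬x_1) ⇒ ((x_2 ⇔ x_1) ⇔ (x_1 ⇒ (x_2 ⇔ x_1))) = 2/5 ⇒ 1 = 1
¬x_3 = ¬4/5 = 1/5
x_1 ⇒ x_1 = 3/5 ⇒ 3/5 = 1
x_1 ⇔ x_2 = 3/5 ⇔ 3/5 = 1
(x_1 ⇒ x_1) ⇔ (x_1 ⇔ x_2) = 1 ⇔ 1 = 1
¬x_3 ⇒ ((x_1 ⇒ x_1) ⇔ (x_1 ⇔ x_2)) = 1/5 ⇒ 1 = 1
x_2 ⇒ x_3 = 3/5 ⇒ 4/5 = 1
¬x_1 = ¬3/5 = 2/5
¬¬x_1 = ¬2/5 = 3/5
(x_2 ⇒ x_3) ⇔ ¬¬x_1 = 1 ⇔ 3/5 = 3/5
(¬x_3 ⇒ ((x_1 ⇒ x_1) ⇔ (x_1 ⇔ x_2))) ⇒ ((x_2 ⇒ x_3) ⇔ ¬¬x_1) = 1 ⇒ 3/5 = 3/5
(((x_2 ⇒ x_3) ⇒ ¬x_1) ⇒ ((x_2 ⇔ x_1) ⇔ (x_1 ⇒ (x_2 ⇔ x_1)))) ⇒ ((¬x_3 ⇒ ((x_1 ⇒ x_1) ⇔ (x_1 ⇔ x_2))) ⇒ ((x_2 ⇒ x_3) ⇔ ¬¬x_1)) = 1 ⇒ 3/5 = 3/5
¬((((x_2 ⇒ x_3) ⇒ ¬x_1) ⇒ ((x_2 ⇔ x_1) ⇔ (x_1 ⇒ (x_2 ⇔ x_1)))) ⇒ ((¬x_3 ⇒ ((x_1 ⇒ x_1) ⇔ (x_1 ⇔ x_2))) ⇒ ((x_2 ⇒ x_3) ⇔ ¬¬x_1))) = ¬3/5 = 2/5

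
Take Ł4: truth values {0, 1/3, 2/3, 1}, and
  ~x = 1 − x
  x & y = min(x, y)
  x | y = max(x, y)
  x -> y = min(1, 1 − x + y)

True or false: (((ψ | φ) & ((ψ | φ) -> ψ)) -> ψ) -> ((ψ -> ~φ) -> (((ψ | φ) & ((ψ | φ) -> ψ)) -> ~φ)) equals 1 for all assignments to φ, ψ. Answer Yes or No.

φ = 0, ψ = 0 ↦ 1
φ = 0, ψ = 1/3 ↦ 1
φ = 0, ψ = 2/3 ↦ 1
φ = 0, ψ = 1 ↦ 1
φ = 1/3, ψ = 0 ↦ 1
φ = 1/3, ψ = 1/3 ↦ 1
φ = 1/3, ψ = 2/3 ↦ 1
φ = 1/3, ψ = 1 ↦ 1
φ = 2/3, ψ = 0 ↦ 1
φ = 2/3, ψ = 1/3 ↦ 1
φ = 2/3, ψ = 2/3 ↦ 1
φ = 2/3, ψ = 1 ↦ 1
φ = 1, ψ = 0 ↦ 1
φ = 1, ψ = 1/3 ↦ 1
φ = 1, ψ = 2/3 ↦ 1
φ = 1, ψ = 1 ↦ 1
Every assignment gives a value ≥ 1.

Yes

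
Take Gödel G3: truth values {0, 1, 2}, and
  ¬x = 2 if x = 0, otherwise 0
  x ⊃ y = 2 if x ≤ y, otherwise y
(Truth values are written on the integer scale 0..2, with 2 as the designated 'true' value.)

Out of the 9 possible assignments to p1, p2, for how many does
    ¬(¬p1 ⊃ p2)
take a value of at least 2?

p1 = 0, p2 = 0 ↦ 2  ≥
p1 = 0, p2 = 1 ↦ 0  <
p1 = 0, p2 = 2 ↦ 0  <
p1 = 1, p2 = 0 ↦ 0  <
p1 = 1, p2 = 1 ↦ 0  <
p1 = 1, p2 = 2 ↦ 0  <
p1 = 2, p2 = 0 ↦ 0  <
p1 = 2, p2 = 1 ↦ 0  <
p1 = 2, p2 = 2 ↦ 0  <
So 1 of the 9 assignments meets the threshold.

1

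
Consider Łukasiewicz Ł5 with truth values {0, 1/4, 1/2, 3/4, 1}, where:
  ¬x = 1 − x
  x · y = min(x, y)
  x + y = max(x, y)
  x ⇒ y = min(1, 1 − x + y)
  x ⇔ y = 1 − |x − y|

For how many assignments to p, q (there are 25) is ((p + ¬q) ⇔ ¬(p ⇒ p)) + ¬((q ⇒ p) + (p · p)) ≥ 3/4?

value 1: 1 assignment (counts)
value 3/4: 3 assignments (counts)
value 1/2: 5 assignments
value 1/4: 7 assignments
value 0: 9 assignments
So 4 of the 25 assignments meet the threshold.

4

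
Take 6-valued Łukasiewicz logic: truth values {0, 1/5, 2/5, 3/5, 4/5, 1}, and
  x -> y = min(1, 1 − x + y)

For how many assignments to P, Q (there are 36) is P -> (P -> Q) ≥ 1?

value 1: 27 assignments (counts)
value 4/5: 3 assignments
value 3/5: 2 assignments
value 2/5: 2 assignments
value 1/5: 1 assignment
value 0: 1 assignment
So 27 of the 36 assignments meet the threshold.

27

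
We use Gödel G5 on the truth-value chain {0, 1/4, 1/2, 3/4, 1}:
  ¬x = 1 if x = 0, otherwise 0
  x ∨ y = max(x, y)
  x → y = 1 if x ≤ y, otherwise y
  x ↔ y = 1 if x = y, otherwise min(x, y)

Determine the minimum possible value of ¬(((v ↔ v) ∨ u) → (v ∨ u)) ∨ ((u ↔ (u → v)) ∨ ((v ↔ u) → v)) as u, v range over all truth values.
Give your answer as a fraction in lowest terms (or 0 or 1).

1/4

Take u = 1/4, v = 1/4:
v ↔ v = 1/4 ↔ 1/4 = 1
(v ↔ v) ∨ u = 1 ∨ 1/4 = 1
v ∨ u = 1/4 ∨ 1/4 = 1/4
((v ↔ v) ∨ u) → (v ∨ u) = 1 → 1/4 = 1/4
¬(((v ↔ v) ∨ u) → (v ∨ u)) = ¬1/4 = 0
u → v = 1/4 → 1/4 = 1
u ↔ (u → v) = 1/4 ↔ 1 = 1/4
v ↔ u = 1/4 ↔ 1/4 = 1
(v ↔ u) → v = 1 → 1/4 = 1/4
(u ↔ (u → v)) ∨ ((v ↔ u) → v) = 1/4 ∨ 1/4 = 1/4
¬(((v ↔ v) ∨ u) → (v ∨ u)) ∨ ((u ↔ (u → v)) ∨ ((v ↔ u) → v)) = 0 ∨ 1/4 = 1/4
No assignment yields a value below 1/4, so this is the minimum.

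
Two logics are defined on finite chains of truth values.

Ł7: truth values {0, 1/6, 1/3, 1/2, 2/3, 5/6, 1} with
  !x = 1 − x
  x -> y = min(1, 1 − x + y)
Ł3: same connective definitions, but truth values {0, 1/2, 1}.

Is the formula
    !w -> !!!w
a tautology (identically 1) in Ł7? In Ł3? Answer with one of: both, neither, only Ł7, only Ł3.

both

In Ł7: every assignment gives 1 — tautology.
In Ł3: every assignment gives 1 — tautology.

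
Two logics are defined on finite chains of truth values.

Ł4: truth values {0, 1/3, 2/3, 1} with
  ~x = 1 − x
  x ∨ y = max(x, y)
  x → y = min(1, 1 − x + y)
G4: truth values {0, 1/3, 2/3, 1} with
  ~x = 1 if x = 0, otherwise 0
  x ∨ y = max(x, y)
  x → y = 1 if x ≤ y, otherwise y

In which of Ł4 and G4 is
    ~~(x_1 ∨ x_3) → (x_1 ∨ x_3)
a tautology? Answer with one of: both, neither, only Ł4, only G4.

In Ł4: every assignment gives 1 — tautology.
In G4: at x_1 = 0, x_3 = 1/3 the value is 1/3 — not a tautology.

only Ł4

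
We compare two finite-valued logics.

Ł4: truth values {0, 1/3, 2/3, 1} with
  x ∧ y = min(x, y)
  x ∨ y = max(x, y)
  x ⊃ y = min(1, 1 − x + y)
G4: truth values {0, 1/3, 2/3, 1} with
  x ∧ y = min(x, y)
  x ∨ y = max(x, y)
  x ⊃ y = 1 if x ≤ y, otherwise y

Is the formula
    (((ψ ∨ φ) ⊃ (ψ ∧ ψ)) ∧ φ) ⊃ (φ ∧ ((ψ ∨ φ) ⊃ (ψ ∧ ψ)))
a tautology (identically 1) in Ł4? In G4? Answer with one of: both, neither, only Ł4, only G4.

both

In Ł4: every assignment gives 1 — tautology.
In G4: every assignment gives 1 — tautology.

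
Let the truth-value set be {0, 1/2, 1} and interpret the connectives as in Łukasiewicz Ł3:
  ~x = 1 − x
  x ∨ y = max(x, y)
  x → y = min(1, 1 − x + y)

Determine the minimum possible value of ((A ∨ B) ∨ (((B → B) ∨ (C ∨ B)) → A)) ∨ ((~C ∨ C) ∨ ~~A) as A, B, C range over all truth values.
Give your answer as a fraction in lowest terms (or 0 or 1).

1/2

Take A = 0, B = 0, C = 1/2:
A ∨ B = 0 ∨ 0 = 0
B → B = 0 → 0 = 1
C ∨ B = 1/2 ∨ 0 = 1/2
(B → B) ∨ (C ∨ B) = 1 ∨ 1/2 = 1
((B → B) ∨ (C ∨ B)) → A = 1 → 0 = 0
(A ∨ B) ∨ (((B → B) ∨ (C ∨ B)) → A) = 0 ∨ 0 = 0
~C = ~1/2 = 1/2
~C ∨ C = 1/2 ∨ 1/2 = 1/2
~A = ~0 = 1
~~A = ~1 = 0
(~C ∨ C) ∨ ~~A = 1/2 ∨ 0 = 1/2
((A ∨ B) ∨ (((B → B) ∨ (C ∨ B)) → A)) ∨ ((~C ∨ C) ∨ ~~A) = 0 ∨ 1/2 = 1/2
No assignment yields a value below 1/2, so this is the minimum.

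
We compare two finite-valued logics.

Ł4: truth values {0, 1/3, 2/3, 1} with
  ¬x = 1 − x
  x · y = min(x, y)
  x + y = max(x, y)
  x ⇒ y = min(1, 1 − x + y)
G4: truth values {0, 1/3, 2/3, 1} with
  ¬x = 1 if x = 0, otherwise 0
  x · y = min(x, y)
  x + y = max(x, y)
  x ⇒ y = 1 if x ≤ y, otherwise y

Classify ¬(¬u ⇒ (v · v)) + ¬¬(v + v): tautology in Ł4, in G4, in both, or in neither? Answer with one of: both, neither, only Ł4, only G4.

In Ł4: at u = 0, v = 1/3 the value is 2/3 — not a tautology.
In G4: at u = 1/3, v = 0 the value is 0 — not a tautology.

neither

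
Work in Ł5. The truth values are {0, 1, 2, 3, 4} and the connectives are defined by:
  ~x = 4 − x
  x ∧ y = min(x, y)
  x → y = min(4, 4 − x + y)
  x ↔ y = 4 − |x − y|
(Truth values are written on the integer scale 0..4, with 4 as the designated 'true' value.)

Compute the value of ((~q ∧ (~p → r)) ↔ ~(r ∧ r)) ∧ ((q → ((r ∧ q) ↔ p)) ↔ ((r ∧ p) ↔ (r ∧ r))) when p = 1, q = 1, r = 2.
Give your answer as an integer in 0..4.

~q = ~1 = 3
~p = ~1 = 3
~p → r = 3 → 2 = 3
~q ∧ (~p → r) = 3 ∧ 3 = 3
r ∧ r = 2 ∧ 2 = 2
~(r ∧ r) = ~2 = 2
(~q ∧ (~p → r)) ↔ ~(r ∧ r) = 3 ↔ 2 = 3
r ∧ q = 2 ∧ 1 = 1
(r ∧ q) ↔ p = 1 ↔ 1 = 4
q → ((r ∧ q) ↔ p) = 1 → 4 = 4
r ∧ p = 2 ∧ 1 = 1
r ∧ r = 2 ∧ 2 = 2
(r ∧ p) ↔ (r ∧ r) = 1 ↔ 2 = 3
(q → ((r ∧ q) ↔ p)) ↔ ((r ∧ p) ↔ (r ∧ r)) = 4 ↔ 3 = 3
((~q ∧ (~p → r)) ↔ ~(r ∧ r)) ∧ ((q → ((r ∧ q) ↔ p)) ↔ ((r ∧ p) ↔ (r ∧ r))) = 3 ∧ 3 = 3

3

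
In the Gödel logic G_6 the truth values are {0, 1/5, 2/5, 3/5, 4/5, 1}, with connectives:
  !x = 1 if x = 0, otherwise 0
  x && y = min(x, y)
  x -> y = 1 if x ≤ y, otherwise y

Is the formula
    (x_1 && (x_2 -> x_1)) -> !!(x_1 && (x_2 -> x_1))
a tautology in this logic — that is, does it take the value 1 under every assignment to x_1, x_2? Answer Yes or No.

Yes

At x_1 = 1/5, x_2 = 1, for instance:
x_2 -> x_1 = 1 -> 1/5 = 1/5
x_1 && (x_2 -> x_1) = 1/5 && 1/5 = 1/5
!(x_1 && (x_2 -> x_1)) = !1/5 = 0
!!(x_1 && (x_2 -> x_1)) = !0 = 1
(x_1 && (x_2 -> x_1)) -> !!(x_1 && (x_2 -> x_1)) = 1/5 -> 1 = 1
and checking the remaining 35 assignments likewise gives ≥ 1 in every case.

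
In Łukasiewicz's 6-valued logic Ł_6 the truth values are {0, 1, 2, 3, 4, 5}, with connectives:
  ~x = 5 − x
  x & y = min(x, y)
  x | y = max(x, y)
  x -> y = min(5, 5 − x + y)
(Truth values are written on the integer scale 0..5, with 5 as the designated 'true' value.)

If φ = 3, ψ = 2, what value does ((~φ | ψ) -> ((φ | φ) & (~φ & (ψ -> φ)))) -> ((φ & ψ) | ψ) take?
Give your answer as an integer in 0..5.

~φ = ~3 = 2
~φ | ψ = 2 | 2 = 2
φ | φ = 3 | 3 = 3
~φ = ~3 = 2
ψ -> φ = 2 -> 3 = 5
~φ & (ψ -> φ) = 2 & 5 = 2
(φ | φ) & (~φ & (ψ -> φ)) = 3 & 2 = 2
(~φ | ψ) -> ((φ | φ) & (~φ & (ψ -> φ))) = 2 -> 2 = 5
φ & ψ = 3 & 2 = 2
(φ & ψ) | ψ = 2 | 2 = 2
((~φ | ψ) -> ((φ | φ) & (~φ & (ψ -> φ)))) -> ((φ & ψ) | ψ) = 5 -> 2 = 2

2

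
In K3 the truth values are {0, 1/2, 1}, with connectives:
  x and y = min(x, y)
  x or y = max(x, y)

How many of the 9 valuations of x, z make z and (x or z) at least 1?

3

x = 0, z = 0 ↦ 0  <
x = 0, z = 1/2 ↦ 1/2  <
x = 0, z = 1 ↦ 1  ≥
x = 1/2, z = 0 ↦ 0  <
x = 1/2, z = 1/2 ↦ 1/2  <
x = 1/2, z = 1 ↦ 1  ≥
x = 1, z = 0 ↦ 0  <
x = 1, z = 1/2 ↦ 1/2  <
x = 1, z = 1 ↦ 1  ≥
So 3 of the 9 assignments meet the threshold.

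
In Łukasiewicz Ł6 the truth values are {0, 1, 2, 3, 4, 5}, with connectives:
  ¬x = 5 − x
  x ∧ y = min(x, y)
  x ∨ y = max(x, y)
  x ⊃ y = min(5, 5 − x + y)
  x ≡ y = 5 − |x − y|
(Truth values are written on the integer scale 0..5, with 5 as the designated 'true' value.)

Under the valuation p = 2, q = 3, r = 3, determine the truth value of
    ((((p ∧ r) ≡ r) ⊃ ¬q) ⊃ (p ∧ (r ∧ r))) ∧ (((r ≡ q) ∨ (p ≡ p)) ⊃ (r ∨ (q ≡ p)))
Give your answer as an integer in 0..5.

4

p ∧ r = 2 ∧ 3 = 2
(p ∧ r) ≡ r = 2 ≡ 3 = 4
¬q = ¬3 = 2
((p ∧ r) ≡ r) ⊃ ¬q = 4 ⊃ 2 = 3
r ∧ r = 3 ∧ 3 = 3
p ∧ (r ∧ r) = 2 ∧ 3 = 2
(((p ∧ r) ≡ r) ⊃ ¬q) ⊃ (p ∧ (r ∧ r)) = 3 ⊃ 2 = 4
r ≡ q = 3 ≡ 3 = 5
p ≡ p = 2 ≡ 2 = 5
(r ≡ q) ∨ (p ≡ p) = 5 ∨ 5 = 5
q ≡ p = 3 ≡ 2 = 4
r ∨ (q ≡ p) = 3 ∨ 4 = 4
((r ≡ q) ∨ (p ≡ p)) ⊃ (r ∨ (q ≡ p)) = 5 ⊃ 4 = 4
((((p ∧ r) ≡ r) ⊃ ¬q) ⊃ (p ∧ (r ∧ r))) ∧ (((r ≡ q) ∨ (p ≡ p)) ⊃ (r ∨ (q ≡ p))) = 4 ∧ 4 = 4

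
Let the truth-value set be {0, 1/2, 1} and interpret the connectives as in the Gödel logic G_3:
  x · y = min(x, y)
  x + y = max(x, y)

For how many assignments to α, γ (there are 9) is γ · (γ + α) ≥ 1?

α = 0, γ = 0 ↦ 0  <
α = 0, γ = 1/2 ↦ 1/2  <
α = 0, γ = 1 ↦ 1  ≥
α = 1/2, γ = 0 ↦ 0  <
α = 1/2, γ = 1/2 ↦ 1/2  <
α = 1/2, γ = 1 ↦ 1  ≥
α = 1, γ = 0 ↦ 0  <
α = 1, γ = 1/2 ↦ 1/2  <
α = 1, γ = 1 ↦ 1  ≥
So 3 of the 9 assignments meet the threshold.

3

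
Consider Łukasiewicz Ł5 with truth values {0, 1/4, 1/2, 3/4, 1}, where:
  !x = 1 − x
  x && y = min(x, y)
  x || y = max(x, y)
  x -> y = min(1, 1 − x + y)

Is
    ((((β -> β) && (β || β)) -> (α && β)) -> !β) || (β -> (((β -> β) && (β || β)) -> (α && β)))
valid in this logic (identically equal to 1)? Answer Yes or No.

Counterexample: take α = 1/4, β = 3/4.
β -> β = 3/4 -> 3/4 = 1
β || β = 3/4 || 3/4 = 3/4
(β -> β) && (β || β) = 1 && 3/4 = 3/4
α && β = 1/4 && 3/4 = 1/4
((β -> β) && (β || β)) -> (α && β) = 3/4 -> 1/4 = 1/2
!β = !3/4 = 1/4
(((β -> β) && (β || β)) -> (α && β)) -> !β = 1/2 -> 1/4 = 3/4
β -> β = 3/4 -> 3/4 = 1
β || β = 3/4 || 3/4 = 3/4
(β -> β) && (β || β) = 1 && 3/4 = 3/4
α && β = 1/4 && 3/4 = 1/4
((β -> β) && (β || β)) -> (α && β) = 3/4 -> 1/4 = 1/2
β -> (((β -> β) && (β || β)) -> (α && β)) = 3/4 -> 1/2 = 3/4
((((β -> β) && (β || β)) -> (α && β)) -> !β) || (β -> (((β -> β) && (β || β)) -> (α && β))) = 3/4 || 3/4 = 3/4
This gives 3/4 ≠ 1.

No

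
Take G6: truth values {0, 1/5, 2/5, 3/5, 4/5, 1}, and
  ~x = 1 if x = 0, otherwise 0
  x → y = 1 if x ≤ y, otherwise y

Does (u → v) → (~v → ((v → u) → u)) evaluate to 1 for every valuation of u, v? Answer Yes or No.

No

Counterexample: take u = 0, v = 0.
u → v = 0 → 0 = 1
~v = ~0 = 1
v → u = 0 → 0 = 1
(v → u) → u = 1 → 0 = 0
~v → ((v → u) → u) = 1 → 0 = 0
(u → v) → (~v → ((v → u) → u)) = 1 → 0 = 0
This gives 0 ≠ 1.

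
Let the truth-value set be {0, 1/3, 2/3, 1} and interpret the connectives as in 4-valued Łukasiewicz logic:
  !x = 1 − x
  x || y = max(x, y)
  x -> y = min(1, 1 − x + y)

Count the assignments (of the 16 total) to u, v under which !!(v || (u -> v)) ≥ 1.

u = 0, v = 0 ↦ 1  ≥
u = 0, v = 1/3 ↦ 1  ≥
u = 0, v = 2/3 ↦ 1  ≥
u = 0, v = 1 ↦ 1  ≥
u = 1/3, v = 0 ↦ 2/3  <
u = 1/3, v = 1/3 ↦ 1  ≥
u = 1/3, v = 2/3 ↦ 1  ≥
u = 1/3, v = 1 ↦ 1  ≥
u = 2/3, v = 0 ↦ 1/3  <
u = 2/3, v = 1/3 ↦ 2/3  <
u = 2/3, v = 2/3 ↦ 1  ≥
u = 2/3, v = 1 ↦ 1  ≥
u = 1, v = 0 ↦ 0  <
u = 1, v = 1/3 ↦ 1/3  <
u = 1, v = 2/3 ↦ 2/3  <
u = 1, v = 1 ↦ 1  ≥
So 10 of the 16 assignments meet the threshold.

10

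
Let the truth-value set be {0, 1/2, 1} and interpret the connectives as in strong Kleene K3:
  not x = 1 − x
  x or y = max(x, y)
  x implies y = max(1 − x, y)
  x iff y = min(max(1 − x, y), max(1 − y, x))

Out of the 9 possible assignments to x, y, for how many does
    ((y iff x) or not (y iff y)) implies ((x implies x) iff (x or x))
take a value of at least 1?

x = 0, y = 0 ↦ 0  <
x = 0, y = 1/2 ↦ 1/2  <
x = 0, y = 1 ↦ 1  ≥
x = 1/2, y = 0 ↦ 1/2  <
x = 1/2, y = 1/2 ↦ 1/2  <
x = 1/2, y = 1 ↦ 1/2  <
x = 1, y = 0 ↦ 1  ≥
x = 1, y = 1/2 ↦ 1  ≥
x = 1, y = 1 ↦ 1  ≥
So 4 of the 9 assignments meet the threshold.

4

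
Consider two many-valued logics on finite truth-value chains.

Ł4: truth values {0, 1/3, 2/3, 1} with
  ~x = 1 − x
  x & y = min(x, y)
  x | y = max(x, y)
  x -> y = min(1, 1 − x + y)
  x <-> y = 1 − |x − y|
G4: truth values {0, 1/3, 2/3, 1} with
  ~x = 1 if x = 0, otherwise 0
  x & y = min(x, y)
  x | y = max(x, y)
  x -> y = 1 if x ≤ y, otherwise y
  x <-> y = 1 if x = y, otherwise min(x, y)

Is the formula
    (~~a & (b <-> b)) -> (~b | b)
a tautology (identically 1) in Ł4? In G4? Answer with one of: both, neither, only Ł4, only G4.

In Ł4: at a = 1, b = 1/3 the value is 2/3 — not a tautology.
In G4: at a = 1/3, b = 1/3 the value is 1/3 — not a tautology.

neither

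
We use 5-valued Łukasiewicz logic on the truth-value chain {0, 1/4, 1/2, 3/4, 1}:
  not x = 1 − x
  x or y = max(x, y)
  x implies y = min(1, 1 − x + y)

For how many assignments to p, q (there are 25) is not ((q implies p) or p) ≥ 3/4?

3

value 1: 1 assignment (counts)
value 3/4: 2 assignments (counts)
value 1/2: 3 assignments
value 1/4: 4 assignments
value 0: 15 assignments
So 3 of the 25 assignments meet the threshold.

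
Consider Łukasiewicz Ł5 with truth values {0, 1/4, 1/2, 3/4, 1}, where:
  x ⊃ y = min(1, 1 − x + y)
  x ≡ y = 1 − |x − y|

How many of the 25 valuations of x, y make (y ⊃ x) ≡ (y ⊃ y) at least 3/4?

value 1: 15 assignments (counts)
value 3/4: 4 assignments (counts)
value 1/2: 3 assignments
value 1/4: 2 assignments
value 0: 1 assignment
So 19 of the 25 assignments meet the threshold.

19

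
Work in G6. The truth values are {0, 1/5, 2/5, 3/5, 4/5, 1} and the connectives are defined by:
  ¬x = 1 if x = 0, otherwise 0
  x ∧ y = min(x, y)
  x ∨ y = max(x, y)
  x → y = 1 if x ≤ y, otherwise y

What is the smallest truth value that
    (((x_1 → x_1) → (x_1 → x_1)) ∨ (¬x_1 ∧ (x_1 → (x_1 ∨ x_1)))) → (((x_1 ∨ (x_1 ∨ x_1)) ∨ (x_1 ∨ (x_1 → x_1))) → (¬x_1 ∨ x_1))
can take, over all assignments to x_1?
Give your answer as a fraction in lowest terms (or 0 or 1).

Take x_1 = 1/5:
x_1 → x_1 = 1/5 → 1/5 = 1
x_1 → x_1 = 1/5 → 1/5 = 1
(x_1 → x_1) → (x_1 → x_1) = 1 → 1 = 1
¬x_1 = ¬1/5 = 0
x_1 ∨ x_1 = 1/5 ∨ 1/5 = 1/5
x_1 → (x_1 ∨ x_1) = 1/5 → 1/5 = 1
¬x_1 ∧ (x_1 → (x_1 ∨ x_1)) = 0 ∧ 1 = 0
((x_1 → x_1) → (x_1 → x_1)) ∨ (¬x_1 ∧ (x_1 → (x_1 ∨ x_1))) = 1 ∨ 0 = 1
x_1 ∨ x_1 = 1/5 ∨ 1/5 = 1/5
x_1 ∨ (x_1 ∨ x_1) = 1/5 ∨ 1/5 = 1/5
x_1 → x_1 = 1/5 → 1/5 = 1
x_1 ∨ (x_1 → x_1) = 1/5 ∨ 1 = 1
(x_1 ∨ (x_1 ∨ x_1)) ∨ (x_1 ∨ (x_1 → x_1)) = 1/5 ∨ 1 = 1
¬x_1 = ¬1/5 = 0
¬x_1 ∨ x_1 = 0 ∨ 1/5 = 1/5
((x_1 ∨ (x_1 ∨ x_1)) ∨ (x_1 ∨ (x_1 → x_1))) → (¬x_1 ∨ x_1) = 1 → 1/5 = 1/5
(((x_1 → x_1) → (x_1 → x_1)) ∨ (¬x_1 ∧ (x_1 → (x_1 ∨ x_1)))) → (((x_1 ∨ (x_1 ∨ x_1)) ∨ (x_1 ∨ (x_1 → x_1))) → (¬x_1 ∨ x_1)) = 1 → 1/5 = 1/5
No assignment yields a value below 1/5, so this is the minimum.

1/5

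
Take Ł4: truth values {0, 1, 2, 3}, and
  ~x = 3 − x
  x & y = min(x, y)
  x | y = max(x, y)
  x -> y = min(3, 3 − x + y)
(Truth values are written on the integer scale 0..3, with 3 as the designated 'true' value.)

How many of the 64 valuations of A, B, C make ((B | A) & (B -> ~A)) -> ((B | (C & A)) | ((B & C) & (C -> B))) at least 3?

54

value 3: 54 assignments (counts)
value 2: 7 assignments
value 1: 2 assignments
value 0: 1 assignment
So 54 of the 64 assignments meet the threshold.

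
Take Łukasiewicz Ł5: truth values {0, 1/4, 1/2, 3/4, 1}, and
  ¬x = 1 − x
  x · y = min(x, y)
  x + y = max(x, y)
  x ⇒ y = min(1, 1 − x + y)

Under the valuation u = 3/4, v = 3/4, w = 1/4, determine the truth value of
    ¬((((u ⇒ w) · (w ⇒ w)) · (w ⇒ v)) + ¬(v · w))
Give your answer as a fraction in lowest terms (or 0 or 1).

u ⇒ w = 3/4 ⇒ 1/4 = 1/2
w ⇒ w = 1/4 ⇒ 1/4 = 1
(u ⇒ w) · (w ⇒ w) = 1/2 · 1 = 1/2
w ⇒ v = 1/4 ⇒ 3/4 = 1
((u ⇒ w) · (w ⇒ w)) · (w ⇒ v) = 1/2 · 1 = 1/2
v · w = 3/4 · 1/4 = 1/4
¬(v · w) = ¬1/4 = 3/4
(((u ⇒ w) · (w ⇒ w)) · (w ⇒ v)) + ¬(v · w) = 1/2 + 3/4 = 3/4
¬((((u ⇒ w) · (w ⇒ w)) · (w ⇒ v)) + ¬(v · w)) = ¬3/4 = 1/4

1/4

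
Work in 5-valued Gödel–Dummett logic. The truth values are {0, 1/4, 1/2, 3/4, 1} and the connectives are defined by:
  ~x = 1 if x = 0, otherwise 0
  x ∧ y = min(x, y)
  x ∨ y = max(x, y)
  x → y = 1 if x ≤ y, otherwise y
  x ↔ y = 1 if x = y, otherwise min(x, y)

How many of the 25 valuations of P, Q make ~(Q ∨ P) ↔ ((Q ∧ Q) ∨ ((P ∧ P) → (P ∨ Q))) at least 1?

value 1: 1 assignment (counts)
value 0: 24 assignments
So 1 of the 25 assignments meets the threshold.

1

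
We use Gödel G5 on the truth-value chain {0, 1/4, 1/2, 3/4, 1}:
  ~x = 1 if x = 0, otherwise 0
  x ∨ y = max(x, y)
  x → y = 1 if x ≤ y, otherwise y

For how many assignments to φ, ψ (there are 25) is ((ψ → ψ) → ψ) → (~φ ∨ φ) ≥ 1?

value 1: 19 assignments (counts)
value 3/4: 1 assignment
value 1/2: 2 assignments
value 1/4: 3 assignments
So 19 of the 25 assignments meet the threshold.

19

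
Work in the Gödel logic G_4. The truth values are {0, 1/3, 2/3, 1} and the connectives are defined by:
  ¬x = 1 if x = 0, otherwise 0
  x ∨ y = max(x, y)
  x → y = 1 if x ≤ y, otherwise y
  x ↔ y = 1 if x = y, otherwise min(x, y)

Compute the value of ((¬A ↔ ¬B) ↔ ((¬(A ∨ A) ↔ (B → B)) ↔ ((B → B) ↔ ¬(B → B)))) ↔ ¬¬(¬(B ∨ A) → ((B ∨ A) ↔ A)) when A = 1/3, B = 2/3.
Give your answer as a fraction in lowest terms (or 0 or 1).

1

¬A = ¬1/3 = 0
¬B = ¬2/3 = 0
¬A ↔ ¬B = 0 ↔ 0 = 1
A ∨ A = 1/3 ∨ 1/3 = 1/3
¬(A ∨ A) = ¬1/3 = 0
B → B = 2/3 → 2/3 = 1
¬(A ∨ A) ↔ (B → B) = 0 ↔ 1 = 0
B → B = 2/3 → 2/3 = 1
B → B = 2/3 → 2/3 = 1
¬(B → B) = ¬1 = 0
(B → B) ↔ ¬(B → B) = 1 ↔ 0 = 0
(¬(A ∨ A) ↔ (B → B)) ↔ ((B → B) ↔ ¬(B → B)) = 0 ↔ 0 = 1
(¬A ↔ ¬B) ↔ ((¬(A ∨ A) ↔ (B → B)) ↔ ((B → B) ↔ ¬(B → B))) = 1 ↔ 1 = 1
B ∨ A = 2/3 ∨ 1/3 = 2/3
¬(B ∨ A) = ¬2/3 = 0
B ∨ A = 2/3 ∨ 1/3 = 2/3
(B ∨ A) ↔ A = 2/3 ↔ 1/3 = 1/3
¬(B ∨ A) → ((B ∨ A) ↔ A) = 0 → 1/3 = 1
¬(¬(B ∨ A) → ((B ∨ A) ↔ A)) = ¬1 = 0
¬¬(¬(B ∨ A) → ((B ∨ A) ↔ A)) = ¬0 = 1
((¬A ↔ ¬B) ↔ ((¬(A ∨ A) ↔ (B → B)) ↔ ((B → B) ↔ ¬(B → B)))) ↔ ¬¬(¬(B ∨ A) → ((B ∨ A) ↔ A)) = 1 ↔ 1 = 1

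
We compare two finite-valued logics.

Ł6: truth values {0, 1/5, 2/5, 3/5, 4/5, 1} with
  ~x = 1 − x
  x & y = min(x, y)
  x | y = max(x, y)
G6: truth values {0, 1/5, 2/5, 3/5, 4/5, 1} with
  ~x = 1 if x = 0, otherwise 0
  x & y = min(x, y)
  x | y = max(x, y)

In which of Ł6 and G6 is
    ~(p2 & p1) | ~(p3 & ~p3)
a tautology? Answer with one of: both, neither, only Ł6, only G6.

In Ł6: at p1 = 1/5, p2 = 1/5, p3 = 1/5 the value is 4/5 — not a tautology.
In G6: every assignment gives 1 — tautology.

only G6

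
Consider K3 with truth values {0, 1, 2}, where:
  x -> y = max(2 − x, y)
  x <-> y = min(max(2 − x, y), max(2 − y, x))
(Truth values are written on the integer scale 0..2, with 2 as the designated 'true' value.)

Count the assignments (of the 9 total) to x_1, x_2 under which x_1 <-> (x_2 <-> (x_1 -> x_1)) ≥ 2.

x_1 = 0, x_2 = 0 ↦ 2  ≥
x_1 = 0, x_2 = 1 ↦ 1  <
x_1 = 0, x_2 = 2 ↦ 0  <
x_1 = 1, x_2 = 0 ↦ 1  <
x_1 = 1, x_2 = 1 ↦ 1  <
x_1 = 1, x_2 = 2 ↦ 1  <
x_1 = 2, x_2 = 0 ↦ 0  <
x_1 = 2, x_2 = 1 ↦ 1  <
x_1 = 2, x_2 = 2 ↦ 2  ≥
So 2 of the 9 assignments meet the threshold.

2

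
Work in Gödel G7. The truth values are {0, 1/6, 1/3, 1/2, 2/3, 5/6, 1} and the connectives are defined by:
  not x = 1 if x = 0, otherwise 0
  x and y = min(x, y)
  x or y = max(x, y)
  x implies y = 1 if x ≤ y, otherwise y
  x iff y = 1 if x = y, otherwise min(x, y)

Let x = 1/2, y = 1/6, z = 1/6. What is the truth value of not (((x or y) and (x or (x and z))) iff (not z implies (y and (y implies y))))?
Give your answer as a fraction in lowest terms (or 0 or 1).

x or y = 1/2 or 1/6 = 1/2
x and z = 1/2 and 1/6 = 1/6
x or (x and z) = 1/2 or 1/6 = 1/2
(x or y) and (x or (x and z)) = 1/2 and 1/2 = 1/2
not z = not 1/6 = 0
y implies y = 1/6 implies 1/6 = 1
y and (y implies y) = 1/6 and 1 = 1/6
not z implies (y and (y implies y)) = 0 implies 1/6 = 1
((x or y) and (x or (x and z))) iff (not z implies (y and (y implies y))) = 1/2 iff 1 = 1/2
not (((x or y) and (x or (x and z))) iff (not z implies (y and (y implies y)))) = not 1/2 = 0

0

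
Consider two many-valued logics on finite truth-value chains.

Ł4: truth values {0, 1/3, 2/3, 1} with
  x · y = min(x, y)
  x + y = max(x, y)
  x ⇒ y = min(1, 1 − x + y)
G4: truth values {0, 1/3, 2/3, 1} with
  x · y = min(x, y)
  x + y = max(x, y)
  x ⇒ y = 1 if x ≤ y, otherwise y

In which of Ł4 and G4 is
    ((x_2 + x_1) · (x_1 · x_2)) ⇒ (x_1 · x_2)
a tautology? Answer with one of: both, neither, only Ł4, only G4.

In Ł4: every assignment gives 1 — tautology.
In G4: every assignment gives 1 — tautology.

both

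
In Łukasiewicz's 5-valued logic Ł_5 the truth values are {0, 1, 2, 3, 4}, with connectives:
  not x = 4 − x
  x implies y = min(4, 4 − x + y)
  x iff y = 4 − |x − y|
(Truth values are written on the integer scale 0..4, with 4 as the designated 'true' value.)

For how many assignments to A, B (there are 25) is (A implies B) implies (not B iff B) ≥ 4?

8

value 4: 8 assignments (counts)
value 3: 3 assignments
value 2: 7 assignments
value 1: 1 assignment
value 0: 6 assignments
So 8 of the 25 assignments meet the threshold.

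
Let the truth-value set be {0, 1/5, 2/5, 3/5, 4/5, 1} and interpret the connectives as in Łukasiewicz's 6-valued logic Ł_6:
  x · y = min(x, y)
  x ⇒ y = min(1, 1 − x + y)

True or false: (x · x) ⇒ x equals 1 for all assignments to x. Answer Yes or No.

x = 0 ↦ 1
x = 1/5 ↦ 1
x = 2/5 ↦ 1
x = 3/5 ↦ 1
x = 4/5 ↦ 1
x = 1 ↦ 1
Every assignment gives a value ≥ 1.

Yes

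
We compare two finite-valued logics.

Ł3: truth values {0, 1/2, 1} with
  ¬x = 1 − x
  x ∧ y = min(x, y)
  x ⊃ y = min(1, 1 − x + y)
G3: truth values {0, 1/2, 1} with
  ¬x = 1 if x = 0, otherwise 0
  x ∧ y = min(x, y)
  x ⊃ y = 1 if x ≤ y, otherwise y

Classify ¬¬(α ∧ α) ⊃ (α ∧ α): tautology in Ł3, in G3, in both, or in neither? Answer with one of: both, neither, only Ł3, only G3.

In Ł3: every assignment gives 1 — tautology.
In G3: at α = 1/2 the value is 1/2 — not a tautology.

only Ł3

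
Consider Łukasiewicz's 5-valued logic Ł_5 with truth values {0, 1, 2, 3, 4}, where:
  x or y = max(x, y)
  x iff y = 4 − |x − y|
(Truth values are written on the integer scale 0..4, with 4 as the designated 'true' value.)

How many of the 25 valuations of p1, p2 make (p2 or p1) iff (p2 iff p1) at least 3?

value 4: 5 assignments (counts)
value 3: 7 assignments (counts)
value 2: 7 assignments
value 1: 3 assignments
value 0: 3 assignments
So 12 of the 25 assignments meet the threshold.

12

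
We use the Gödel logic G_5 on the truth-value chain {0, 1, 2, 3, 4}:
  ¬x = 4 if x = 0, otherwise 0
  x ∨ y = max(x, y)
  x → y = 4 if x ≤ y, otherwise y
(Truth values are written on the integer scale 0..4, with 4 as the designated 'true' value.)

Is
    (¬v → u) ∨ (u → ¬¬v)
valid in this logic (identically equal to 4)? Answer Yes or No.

No

Counterexample: take u = 1, v = 0.
¬v = ¬0 = 4
¬v → u = 4 → 1 = 1
¬v = ¬0 = 4
¬¬v = ¬4 = 0
u → ¬¬v = 1 → 0 = 0
(¬v → u) ∨ (u → ¬¬v) = 1 ∨ 0 = 1
This gives 1 ≠ 4.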